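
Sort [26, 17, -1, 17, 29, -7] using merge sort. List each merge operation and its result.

Divide and conquer:
  Merge [17] + [-1] -> [-1, 17]
  Merge [26] + [-1, 17] -> [-1, 17, 26]
  Merge [29] + [-7] -> [-7, 29]
  Merge [17] + [-7, 29] -> [-7, 17, 29]
  Merge [-1, 17, 26] + [-7, 17, 29] -> [-7, -1, 17, 17, 26, 29]


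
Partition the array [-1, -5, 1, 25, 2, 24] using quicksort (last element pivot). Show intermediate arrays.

Partition 1: pivot=24 at index 4 -> [-1, -5, 1, 2, 24, 25]
Partition 2: pivot=2 at index 3 -> [-1, -5, 1, 2, 24, 25]
Partition 3: pivot=1 at index 2 -> [-1, -5, 1, 2, 24, 25]
Partition 4: pivot=-5 at index 0 -> [-5, -1, 1, 2, 24, 25]


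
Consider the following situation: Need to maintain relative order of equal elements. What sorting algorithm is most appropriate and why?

Best choice: Merge sort or Insertion sort
Reason: Both are stable; quicksort and heapsort are not stable


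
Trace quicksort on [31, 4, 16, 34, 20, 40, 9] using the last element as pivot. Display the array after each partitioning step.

Partition 1: pivot=9 at index 1 -> [4, 9, 16, 34, 20, 40, 31]
Partition 2: pivot=31 at index 4 -> [4, 9, 16, 20, 31, 40, 34]
Partition 3: pivot=20 at index 3 -> [4, 9, 16, 20, 31, 40, 34]
Partition 4: pivot=34 at index 5 -> [4, 9, 16, 20, 31, 34, 40]


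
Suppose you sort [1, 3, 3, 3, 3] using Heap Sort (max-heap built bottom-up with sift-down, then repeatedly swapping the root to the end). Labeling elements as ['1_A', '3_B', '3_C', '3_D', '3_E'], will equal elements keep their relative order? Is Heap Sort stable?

Trace Heap Sort on the labeled array (the key is the number; the letter only tracks identity):
  Build max-heap: [3_B, 3_D, 3_C, 1_A, 3_E]
  Swap root 3_B to index 4, re-heapify first 4 -> [3_E, 3_D, 3_C, 1_A, 3_B]
  Swap root 3_E to index 3, re-heapify first 3 -> [3_D, 1_A, 3_C, 3_E, 3_B]
  Swap root 3_D to index 2, re-heapify first 2 -> [3_C, 1_A, 3_D, 3_E, 3_B]
  Swap root 3_C to index 1, re-heapify first 1 -> [1_A, 3_C, 3_D, 3_E, 3_B]
Final order: [1_A, 3_C, 3_D, 3_E, 3_B]
Equal keys:
  value 3: originally 3_B, 3_C, 3_D, 3_E; after sorting 3_C, 3_D, 3_E, 3_B -> order changed
Equal keys were reordered, so Heap Sort is not stable: heap construction and root-to-end swaps move elements without regard to the original order of equal keys. (One such input is enough; an unstable sort may happen to preserve order on other inputs, but it gives no guarantee.)
Answer: Not stable


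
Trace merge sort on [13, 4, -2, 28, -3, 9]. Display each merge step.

Divide and conquer:
  Merge [4] + [-2] -> [-2, 4]
  Merge [13] + [-2, 4] -> [-2, 4, 13]
  Merge [-3] + [9] -> [-3, 9]
  Merge [28] + [-3, 9] -> [-3, 9, 28]
  Merge [-2, 4, 13] + [-3, 9, 28] -> [-3, -2, 4, 9, 13, 28]


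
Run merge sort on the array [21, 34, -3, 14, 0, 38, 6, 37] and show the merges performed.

Divide and conquer:
  Merge [21] + [34] -> [21, 34]
  Merge [-3] + [14] -> [-3, 14]
  Merge [21, 34] + [-3, 14] -> [-3, 14, 21, 34]
  Merge [0] + [38] -> [0, 38]
  Merge [6] + [37] -> [6, 37]
  Merge [0, 38] + [6, 37] -> [0, 6, 37, 38]
  Merge [-3, 14, 21, 34] + [0, 6, 37, 38] -> [-3, 0, 6, 14, 21, 34, 37, 38]


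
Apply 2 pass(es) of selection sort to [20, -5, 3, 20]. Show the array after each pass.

Pass 1: Select minimum -5 at index 1, swap -> [-5, 20, 3, 20]
Pass 2: Select minimum 3 at index 2, swap -> [-5, 3, 20, 20]


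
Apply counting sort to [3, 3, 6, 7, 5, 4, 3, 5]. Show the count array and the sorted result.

Count array: [0, 0, 0, 3, 1, 2, 1, 1]
(count[i] = number of elements equal to i)
Cumulative count: [0, 0, 0, 3, 4, 6, 7, 8]
Sorted: [3, 3, 3, 4, 5, 5, 6, 7]


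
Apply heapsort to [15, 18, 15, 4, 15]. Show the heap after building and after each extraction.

Build heap: [18, 15, 15, 4, 15]
Extract 18: [15, 15, 15, 4, 18]
Extract 15: [15, 4, 15, 15, 18]
Extract 15: [15, 4, 15, 15, 18]
Extract 15: [4, 15, 15, 15, 18]


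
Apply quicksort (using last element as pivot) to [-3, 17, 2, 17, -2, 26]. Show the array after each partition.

Partition 1: pivot=26 at index 5 -> [-3, 17, 2, 17, -2, 26]
Partition 2: pivot=-2 at index 1 -> [-3, -2, 2, 17, 17, 26]
Partition 3: pivot=17 at index 4 -> [-3, -2, 2, 17, 17, 26]
Partition 4: pivot=17 at index 3 -> [-3, -2, 2, 17, 17, 26]


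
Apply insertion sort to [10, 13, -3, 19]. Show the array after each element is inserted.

First element 10 is already 'sorted'
Insert 13: shifted 0 elements -> [10, 13, -3, 19]
Insert -3: shifted 2 elements -> [-3, 10, 13, 19]
Insert 19: shifted 0 elements -> [-3, 10, 13, 19]


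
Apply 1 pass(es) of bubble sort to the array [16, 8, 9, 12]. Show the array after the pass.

After pass 1: [8, 9, 12, 16] (3 swaps)
Total swaps: 3


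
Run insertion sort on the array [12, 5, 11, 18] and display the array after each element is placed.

First element 12 is already 'sorted'
Insert 5: shifted 1 elements -> [5, 12, 11, 18]
Insert 11: shifted 1 elements -> [5, 11, 12, 18]
Insert 18: shifted 0 elements -> [5, 11, 12, 18]


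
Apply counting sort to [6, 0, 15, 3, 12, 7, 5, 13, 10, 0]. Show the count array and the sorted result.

Count array: [2, 0, 0, 1, 0, 1, 1, 1, 0, 0, 1, 0, 1, 1, 0, 1]
(count[i] = number of elements equal to i)
Cumulative count: [2, 2, 2, 3, 3, 4, 5, 6, 6, 6, 7, 7, 8, 9, 9, 10]
Sorted: [0, 0, 3, 5, 6, 7, 10, 12, 13, 15]


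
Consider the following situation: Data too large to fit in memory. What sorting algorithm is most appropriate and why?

Best choice: External merge sort
Reason: Minimizes disk I/O by sequential reads/writes


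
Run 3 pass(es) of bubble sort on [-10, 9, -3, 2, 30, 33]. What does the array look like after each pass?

After pass 1: [-10, -3, 2, 9, 30, 33] (2 swaps)
After pass 2: [-10, -3, 2, 9, 30, 33] (0 swaps)
After pass 3: [-10, -3, 2, 9, 30, 33] (0 swaps)
Total swaps: 2


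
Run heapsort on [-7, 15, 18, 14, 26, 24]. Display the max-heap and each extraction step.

Build heap: [26, 15, 24, 14, -7, 18]
Extract 26: [24, 15, 18, 14, -7, 26]
Extract 24: [18, 15, -7, 14, 24, 26]
Extract 18: [15, 14, -7, 18, 24, 26]
Extract 15: [14, -7, 15, 18, 24, 26]
Extract 14: [-7, 14, 15, 18, 24, 26]


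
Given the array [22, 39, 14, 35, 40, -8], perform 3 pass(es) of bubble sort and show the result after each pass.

After pass 1: [22, 14, 35, 39, -8, 40] (3 swaps)
After pass 2: [14, 22, 35, -8, 39, 40] (2 swaps)
After pass 3: [14, 22, -8, 35, 39, 40] (1 swaps)
Total swaps: 6


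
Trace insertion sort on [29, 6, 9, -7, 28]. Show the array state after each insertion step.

First element 29 is already 'sorted'
Insert 6: shifted 1 elements -> [6, 29, 9, -7, 28]
Insert 9: shifted 1 elements -> [6, 9, 29, -7, 28]
Insert -7: shifted 3 elements -> [-7, 6, 9, 29, 28]
Insert 28: shifted 1 elements -> [-7, 6, 9, 28, 29]


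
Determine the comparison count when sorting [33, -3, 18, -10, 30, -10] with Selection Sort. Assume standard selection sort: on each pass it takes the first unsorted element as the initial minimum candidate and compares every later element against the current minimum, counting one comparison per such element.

Pass 1: scan indices 1..5 for the minimum = 5 comparison(s); min is -10, place at index 0 -> [-10, -3, 18, 33, 30, -10]
Pass 2: scan indices 2..5 for the minimum = 4 comparison(s); min is -10, place at index 1 -> [-10, -10, 18, 33, 30, -3]
Pass 3: scan indices 3..5 for the minimum = 3 comparison(s); min is -3, place at index 2 -> [-10, -10, -3, 33, 30, 18]
Pass 4: scan indices 4..5 for the minimum = 2 comparison(s); min is 18, place at index 3 -> [-10, -10, -3, 18, 30, 33]
Pass 5: scan indices 5..5 for the minimum = 1 comparison(s); min is 30, place at index 4 -> [-10, -10, -3, 18, 30, 33]
Selection sort always scans the whole unsorted suffix, so the count is (n-1) + (n-2) + ... + 1 = n(n-1)/2 = 6*5/2 = 15 regardless of the input order.
Total comparisons: 5 + 4 + 3 + 2 + 1 = 15


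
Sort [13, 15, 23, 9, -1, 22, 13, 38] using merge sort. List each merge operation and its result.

Divide and conquer:
  Merge [13] + [15] -> [13, 15]
  Merge [23] + [9] -> [9, 23]
  Merge [13, 15] + [9, 23] -> [9, 13, 15, 23]
  Merge [-1] + [22] -> [-1, 22]
  Merge [13] + [38] -> [13, 38]
  Merge [-1, 22] + [13, 38] -> [-1, 13, 22, 38]
  Merge [9, 13, 15, 23] + [-1, 13, 22, 38] -> [-1, 9, 13, 13, 15, 22, 23, 38]


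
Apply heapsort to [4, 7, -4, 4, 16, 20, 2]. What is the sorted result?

Build heap: [20, 16, 4, 4, 7, -4, 2]
Extract 20: [16, 7, 4, 4, 2, -4, 20]
Extract 16: [7, 4, 4, -4, 2, 16, 20]
Extract 7: [4, 2, 4, -4, 7, 16, 20]
Extract 4: [4, 2, -4, 4, 7, 16, 20]
Extract 4: [2, -4, 4, 4, 7, 16, 20]
Extract 2: [-4, 2, 4, 4, 7, 16, 20]


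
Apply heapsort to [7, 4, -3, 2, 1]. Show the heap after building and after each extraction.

Build heap: [7, 4, -3, 2, 1]
Extract 7: [4, 2, -3, 1, 7]
Extract 4: [2, 1, -3, 4, 7]
Extract 2: [1, -3, 2, 4, 7]
Extract 1: [-3, 1, 2, 4, 7]


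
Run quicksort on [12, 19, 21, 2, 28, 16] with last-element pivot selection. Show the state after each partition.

Partition 1: pivot=16 at index 2 -> [12, 2, 16, 19, 28, 21]
Partition 2: pivot=2 at index 0 -> [2, 12, 16, 19, 28, 21]
Partition 3: pivot=21 at index 4 -> [2, 12, 16, 19, 21, 28]


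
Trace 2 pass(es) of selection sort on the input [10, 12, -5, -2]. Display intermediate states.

Pass 1: Select minimum -5 at index 2, swap -> [-5, 12, 10, -2]
Pass 2: Select minimum -2 at index 3, swap -> [-5, -2, 10, 12]


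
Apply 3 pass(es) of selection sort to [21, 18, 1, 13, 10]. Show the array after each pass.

Pass 1: Select minimum 1 at index 2, swap -> [1, 18, 21, 13, 10]
Pass 2: Select minimum 10 at index 4, swap -> [1, 10, 21, 13, 18]
Pass 3: Select minimum 13 at index 3, swap -> [1, 10, 13, 21, 18]


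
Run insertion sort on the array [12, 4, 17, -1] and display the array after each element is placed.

First element 12 is already 'sorted'
Insert 4: shifted 1 elements -> [4, 12, 17, -1]
Insert 17: shifted 0 elements -> [4, 12, 17, -1]
Insert -1: shifted 3 elements -> [-1, 4, 12, 17]


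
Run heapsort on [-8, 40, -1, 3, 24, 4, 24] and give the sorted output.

Build heap: [40, 24, 24, 3, -8, 4, -1]
Extract 40: [24, 3, 24, -1, -8, 4, 40]
Extract 24: [24, 3, 4, -1, -8, 24, 40]
Extract 24: [4, 3, -8, -1, 24, 24, 40]
Extract 4: [3, -1, -8, 4, 24, 24, 40]
Extract 3: [-1, -8, 3, 4, 24, 24, 40]
Extract -1: [-8, -1, 3, 4, 24, 24, 40]


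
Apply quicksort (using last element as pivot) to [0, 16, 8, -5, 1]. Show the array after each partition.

Partition 1: pivot=1 at index 2 -> [0, -5, 1, 16, 8]
Partition 2: pivot=-5 at index 0 -> [-5, 0, 1, 16, 8]
Partition 3: pivot=8 at index 3 -> [-5, 0, 1, 8, 16]


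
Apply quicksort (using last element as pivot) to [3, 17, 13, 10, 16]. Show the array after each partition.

Partition 1: pivot=16 at index 3 -> [3, 13, 10, 16, 17]
Partition 2: pivot=10 at index 1 -> [3, 10, 13, 16, 17]


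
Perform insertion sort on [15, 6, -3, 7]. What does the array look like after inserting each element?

First element 15 is already 'sorted'
Insert 6: shifted 1 elements -> [6, 15, -3, 7]
Insert -3: shifted 2 elements -> [-3, 6, 15, 7]
Insert 7: shifted 1 elements -> [-3, 6, 7, 15]


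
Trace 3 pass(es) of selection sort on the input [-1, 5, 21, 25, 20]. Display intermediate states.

Pass 1: Select minimum -1 at index 0, swap -> [-1, 5, 21, 25, 20]
Pass 2: Select minimum 5 at index 1, swap -> [-1, 5, 21, 25, 20]
Pass 3: Select minimum 20 at index 4, swap -> [-1, 5, 20, 25, 21]


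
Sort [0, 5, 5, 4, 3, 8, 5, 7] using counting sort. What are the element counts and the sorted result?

Count array: [1, 0, 0, 1, 1, 3, 0, 1, 1]
(count[i] = number of elements equal to i)
Cumulative count: [1, 1, 1, 2, 3, 6, 6, 7, 8]
Sorted: [0, 3, 4, 5, 5, 5, 7, 8]


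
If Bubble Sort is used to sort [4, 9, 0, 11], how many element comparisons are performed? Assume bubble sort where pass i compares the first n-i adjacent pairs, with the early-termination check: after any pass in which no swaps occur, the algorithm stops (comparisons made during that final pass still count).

Pass 1: compare adjacent pairs (0,1)..(2,3) = 3 comparison(s), 1 swap(s) -> [4, 0, 9, 11]
Pass 2: compare adjacent pairs (0,1)..(1,2) = 2 comparison(s), 1 swap(s) -> [0, 4, 9, 11]
Pass 3: compare adjacent pairs (0,1)..(0,1) = 1 comparison(s), 0 swap(s) -> [0, 4, 9, 11]
No swaps in this pass, so bubble sort stops here.
Total comparisons: 3 + 2 + 1 = 6


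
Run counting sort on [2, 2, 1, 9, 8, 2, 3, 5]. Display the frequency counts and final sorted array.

Count array: [0, 1, 3, 1, 0, 1, 0, 0, 1, 1]
(count[i] = number of elements equal to i)
Cumulative count: [0, 1, 4, 5, 5, 6, 6, 6, 7, 8]
Sorted: [1, 2, 2, 2, 3, 5, 8, 9]


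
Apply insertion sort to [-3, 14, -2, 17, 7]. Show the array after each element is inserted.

First element -3 is already 'sorted'
Insert 14: shifted 0 elements -> [-3, 14, -2, 17, 7]
Insert -2: shifted 1 elements -> [-3, -2, 14, 17, 7]
Insert 17: shifted 0 elements -> [-3, -2, 14, 17, 7]
Insert 7: shifted 2 elements -> [-3, -2, 7, 14, 17]


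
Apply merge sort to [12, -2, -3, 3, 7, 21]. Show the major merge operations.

Divide and conquer:
  Merge [-2] + [-3] -> [-3, -2]
  Merge [12] + [-3, -2] -> [-3, -2, 12]
  Merge [7] + [21] -> [7, 21]
  Merge [3] + [7, 21] -> [3, 7, 21]
  Merge [-3, -2, 12] + [3, 7, 21] -> [-3, -2, 3, 7, 12, 21]


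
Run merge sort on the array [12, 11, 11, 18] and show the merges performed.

Divide and conquer:
  Merge [12] + [11] -> [11, 12]
  Merge [11] + [18] -> [11, 18]
  Merge [11, 12] + [11, 18] -> [11, 11, 12, 18]


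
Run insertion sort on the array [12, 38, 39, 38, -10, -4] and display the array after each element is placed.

First element 12 is already 'sorted'
Insert 38: shifted 0 elements -> [12, 38, 39, 38, -10, -4]
Insert 39: shifted 0 elements -> [12, 38, 39, 38, -10, -4]
Insert 38: shifted 1 elements -> [12, 38, 38, 39, -10, -4]
Insert -10: shifted 4 elements -> [-10, 12, 38, 38, 39, -4]
Insert -4: shifted 4 elements -> [-10, -4, 12, 38, 38, 39]


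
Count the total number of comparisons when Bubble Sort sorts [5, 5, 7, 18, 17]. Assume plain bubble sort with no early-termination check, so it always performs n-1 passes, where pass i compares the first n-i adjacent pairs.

Pass 1: compare adjacent pairs (0,1)..(3,4) = 4 comparison(s), 1 swap(s) -> [5, 5, 7, 17, 18]
Pass 2: compare adjacent pairs (0,1)..(2,3) = 3 comparison(s), 0 swap(s) -> [5, 5, 7, 17, 18]
Pass 3: compare adjacent pairs (0,1)..(1,2) = 2 comparison(s), 0 swap(s) -> [5, 5, 7, 17, 18]
Pass 4: compare adjacent pairs (0,1)..(0,1) = 1 comparison(s), 0 swap(s) -> [5, 5, 7, 17, 18]
Total comparisons: 4 + 3 + 2 + 1 = 10


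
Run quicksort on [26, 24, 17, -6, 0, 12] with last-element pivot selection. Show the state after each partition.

Partition 1: pivot=12 at index 2 -> [-6, 0, 12, 26, 24, 17]
Partition 2: pivot=0 at index 1 -> [-6, 0, 12, 26, 24, 17]
Partition 3: pivot=17 at index 3 -> [-6, 0, 12, 17, 24, 26]
Partition 4: pivot=26 at index 5 -> [-6, 0, 12, 17, 24, 26]


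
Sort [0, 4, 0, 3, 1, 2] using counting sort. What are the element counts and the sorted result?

Count array: [2, 1, 1, 1, 1]
(count[i] = number of elements equal to i)
Cumulative count: [2, 3, 4, 5, 6]
Sorted: [0, 0, 1, 2, 3, 4]


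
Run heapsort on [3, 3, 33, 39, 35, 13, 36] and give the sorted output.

Build heap: [39, 35, 36, 3, 3, 13, 33]
Extract 39: [36, 35, 33, 3, 3, 13, 39]
Extract 36: [35, 13, 33, 3, 3, 36, 39]
Extract 35: [33, 13, 3, 3, 35, 36, 39]
Extract 33: [13, 3, 3, 33, 35, 36, 39]
Extract 13: [3, 3, 13, 33, 35, 36, 39]
Extract 3: [3, 3, 13, 33, 35, 36, 39]


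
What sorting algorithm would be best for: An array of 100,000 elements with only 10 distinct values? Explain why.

Best choice: 3-way quicksort or Counting sort
Reason: 3-way (Dutch national flag) partitioning groups every copy of the pivot together, so with only d=10 distinct keys quicksort finishes in O(n log d) expected time, which is effectively linear; counting sort runs in O(n + k) where k is the size of the key range (not the number of distinct values), so it is linear when the 10 values are integers drawn from a small known range


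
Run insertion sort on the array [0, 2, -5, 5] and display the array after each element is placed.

First element 0 is already 'sorted'
Insert 2: shifted 0 elements -> [0, 2, -5, 5]
Insert -5: shifted 2 elements -> [-5, 0, 2, 5]
Insert 5: shifted 0 elements -> [-5, 0, 2, 5]


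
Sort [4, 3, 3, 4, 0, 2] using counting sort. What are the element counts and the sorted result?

Count array: [1, 0, 1, 2, 2]
(count[i] = number of elements equal to i)
Cumulative count: [1, 1, 2, 4, 6]
Sorted: [0, 2, 3, 3, 4, 4]


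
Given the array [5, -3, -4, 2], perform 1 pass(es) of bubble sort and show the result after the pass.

After pass 1: [-3, -4, 2, 5] (3 swaps)
Total swaps: 3


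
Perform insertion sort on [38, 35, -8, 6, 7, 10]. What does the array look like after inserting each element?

First element 38 is already 'sorted'
Insert 35: shifted 1 elements -> [35, 38, -8, 6, 7, 10]
Insert -8: shifted 2 elements -> [-8, 35, 38, 6, 7, 10]
Insert 6: shifted 2 elements -> [-8, 6, 35, 38, 7, 10]
Insert 7: shifted 2 elements -> [-8, 6, 7, 35, 38, 10]
Insert 10: shifted 2 elements -> [-8, 6, 7, 10, 35, 38]


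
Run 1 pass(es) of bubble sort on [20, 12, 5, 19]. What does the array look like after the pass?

After pass 1: [12, 5, 19, 20] (3 swaps)
Total swaps: 3


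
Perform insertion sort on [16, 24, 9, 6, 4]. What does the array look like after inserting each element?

First element 16 is already 'sorted'
Insert 24: shifted 0 elements -> [16, 24, 9, 6, 4]
Insert 9: shifted 2 elements -> [9, 16, 24, 6, 4]
Insert 6: shifted 3 elements -> [6, 9, 16, 24, 4]
Insert 4: shifted 4 elements -> [4, 6, 9, 16, 24]


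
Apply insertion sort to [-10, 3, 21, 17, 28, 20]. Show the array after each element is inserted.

First element -10 is already 'sorted'
Insert 3: shifted 0 elements -> [-10, 3, 21, 17, 28, 20]
Insert 21: shifted 0 elements -> [-10, 3, 21, 17, 28, 20]
Insert 17: shifted 1 elements -> [-10, 3, 17, 21, 28, 20]
Insert 28: shifted 0 elements -> [-10, 3, 17, 21, 28, 20]
Insert 20: shifted 2 elements -> [-10, 3, 17, 20, 21, 28]


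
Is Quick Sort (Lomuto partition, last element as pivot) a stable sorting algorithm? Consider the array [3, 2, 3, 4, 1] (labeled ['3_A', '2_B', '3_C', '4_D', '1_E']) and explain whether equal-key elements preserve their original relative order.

Trace Quick Sort on the labeled array (the key is the number; the letter only tracks identity):
  Partition indices 0..4 around pivot 1_E -> [1_E, 2_B, 3_C, 4_D, 3_A]
  Partition indices 1..4 around pivot 3_A -> [1_E, 2_B, 3_C, 3_A, 4_D]
  Partition indices 1..2 around pivot 3_C -> [1_E, 2_B, 3_C, 3_A, 4_D]
Final order: [1_E, 2_B, 3_C, 3_A, 4_D]
Equal keys:
  value 3: originally 3_A, 3_C; after sorting 3_C, 3_A -> order changed
Equal keys were reordered, so Quick Sort is not stable: partition swaps elements across long distances and can reorder equal keys. (One such input is enough; an unstable sort may happen to preserve order on other inputs, but it gives no guarantee.)
Answer: Not stable


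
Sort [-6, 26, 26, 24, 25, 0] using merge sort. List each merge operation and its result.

Divide and conquer:
  Merge [26] + [26] -> [26, 26]
  Merge [-6] + [26, 26] -> [-6, 26, 26]
  Merge [25] + [0] -> [0, 25]
  Merge [24] + [0, 25] -> [0, 24, 25]
  Merge [-6, 26, 26] + [0, 24, 25] -> [-6, 0, 24, 25, 26, 26]


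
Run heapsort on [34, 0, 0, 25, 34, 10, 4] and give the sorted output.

Build heap: [34, 34, 10, 25, 0, 0, 4]
Extract 34: [34, 25, 10, 4, 0, 0, 34]
Extract 34: [25, 4, 10, 0, 0, 34, 34]
Extract 25: [10, 4, 0, 0, 25, 34, 34]
Extract 10: [4, 0, 0, 10, 25, 34, 34]
Extract 4: [0, 0, 4, 10, 25, 34, 34]
Extract 0: [0, 0, 4, 10, 25, 34, 34]


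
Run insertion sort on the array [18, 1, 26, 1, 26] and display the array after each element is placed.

First element 18 is already 'sorted'
Insert 1: shifted 1 elements -> [1, 18, 26, 1, 26]
Insert 26: shifted 0 elements -> [1, 18, 26, 1, 26]
Insert 1: shifted 2 elements -> [1, 1, 18, 26, 26]
Insert 26: shifted 0 elements -> [1, 1, 18, 26, 26]


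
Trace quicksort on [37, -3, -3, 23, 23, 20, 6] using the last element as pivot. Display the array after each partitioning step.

Partition 1: pivot=6 at index 2 -> [-3, -3, 6, 23, 23, 20, 37]
Partition 2: pivot=-3 at index 1 -> [-3, -3, 6, 23, 23, 20, 37]
Partition 3: pivot=37 at index 6 -> [-3, -3, 6, 23, 23, 20, 37]
Partition 4: pivot=20 at index 3 -> [-3, -3, 6, 20, 23, 23, 37]
Partition 5: pivot=23 at index 5 -> [-3, -3, 6, 20, 23, 23, 37]


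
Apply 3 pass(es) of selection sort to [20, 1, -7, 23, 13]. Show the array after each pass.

Pass 1: Select minimum -7 at index 2, swap -> [-7, 1, 20, 23, 13]
Pass 2: Select minimum 1 at index 1, swap -> [-7, 1, 20, 23, 13]
Pass 3: Select minimum 13 at index 4, swap -> [-7, 1, 13, 23, 20]


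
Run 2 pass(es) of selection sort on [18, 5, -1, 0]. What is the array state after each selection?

Pass 1: Select minimum -1 at index 2, swap -> [-1, 5, 18, 0]
Pass 2: Select minimum 0 at index 3, swap -> [-1, 0, 18, 5]


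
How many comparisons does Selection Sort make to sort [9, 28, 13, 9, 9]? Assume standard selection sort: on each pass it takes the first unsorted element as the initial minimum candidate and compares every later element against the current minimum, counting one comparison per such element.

Pass 1: scan indices 1..4 for the minimum = 4 comparison(s); min is 9, place at index 0 -> [9, 28, 13, 9, 9]
Pass 2: scan indices 2..4 for the minimum = 3 comparison(s); min is 9, place at index 1 -> [9, 9, 13, 28, 9]
Pass 3: scan indices 3..4 for the minimum = 2 comparison(s); min is 9, place at index 2 -> [9, 9, 9, 28, 13]
Pass 4: scan indices 4..4 for the minimum = 1 comparison(s); min is 13, place at index 3 -> [9, 9, 9, 13, 28]
Selection sort always scans the whole unsorted suffix, so the count is (n-1) + (n-2) + ... + 1 = n(n-1)/2 = 5*4/2 = 10 regardless of the input order.
Total comparisons: 4 + 3 + 2 + 1 = 10


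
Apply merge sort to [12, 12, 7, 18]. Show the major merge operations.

Divide and conquer:
  Merge [12] + [12] -> [12, 12]
  Merge [7] + [18] -> [7, 18]
  Merge [12, 12] + [7, 18] -> [7, 12, 12, 18]


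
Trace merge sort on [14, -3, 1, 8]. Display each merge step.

Divide and conquer:
  Merge [14] + [-3] -> [-3, 14]
  Merge [1] + [8] -> [1, 8]
  Merge [-3, 14] + [1, 8] -> [-3, 1, 8, 14]


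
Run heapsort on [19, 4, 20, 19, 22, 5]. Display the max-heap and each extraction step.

Build heap: [22, 19, 20, 19, 4, 5]
Extract 22: [20, 19, 5, 19, 4, 22]
Extract 20: [19, 19, 5, 4, 20, 22]
Extract 19: [19, 4, 5, 19, 20, 22]
Extract 19: [5, 4, 19, 19, 20, 22]
Extract 5: [4, 5, 19, 19, 20, 22]


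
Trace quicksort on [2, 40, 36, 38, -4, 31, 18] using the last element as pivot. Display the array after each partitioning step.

Partition 1: pivot=18 at index 2 -> [2, -4, 18, 38, 40, 31, 36]
Partition 2: pivot=-4 at index 0 -> [-4, 2, 18, 38, 40, 31, 36]
Partition 3: pivot=36 at index 4 -> [-4, 2, 18, 31, 36, 38, 40]
Partition 4: pivot=40 at index 6 -> [-4, 2, 18, 31, 36, 38, 40]


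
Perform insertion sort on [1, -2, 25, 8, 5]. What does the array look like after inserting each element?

First element 1 is already 'sorted'
Insert -2: shifted 1 elements -> [-2, 1, 25, 8, 5]
Insert 25: shifted 0 elements -> [-2, 1, 25, 8, 5]
Insert 8: shifted 1 elements -> [-2, 1, 8, 25, 5]
Insert 5: shifted 2 elements -> [-2, 1, 5, 8, 25]


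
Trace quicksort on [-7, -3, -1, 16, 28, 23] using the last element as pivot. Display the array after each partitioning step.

Partition 1: pivot=23 at index 4 -> [-7, -3, -1, 16, 23, 28]
Partition 2: pivot=16 at index 3 -> [-7, -3, -1, 16, 23, 28]
Partition 3: pivot=-1 at index 2 -> [-7, -3, -1, 16, 23, 28]
Partition 4: pivot=-3 at index 1 -> [-7, -3, -1, 16, 23, 28]


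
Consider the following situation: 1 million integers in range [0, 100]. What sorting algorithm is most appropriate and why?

Best choice: Counting sort
Reason: O(n + k) where k=100 is small; linear time beats O(n log n)


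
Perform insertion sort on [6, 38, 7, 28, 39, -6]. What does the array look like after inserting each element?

First element 6 is already 'sorted'
Insert 38: shifted 0 elements -> [6, 38, 7, 28, 39, -6]
Insert 7: shifted 1 elements -> [6, 7, 38, 28, 39, -6]
Insert 28: shifted 1 elements -> [6, 7, 28, 38, 39, -6]
Insert 39: shifted 0 elements -> [6, 7, 28, 38, 39, -6]
Insert -6: shifted 5 elements -> [-6, 6, 7, 28, 38, 39]


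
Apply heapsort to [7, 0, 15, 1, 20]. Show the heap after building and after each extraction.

Build heap: [20, 7, 15, 1, 0]
Extract 20: [15, 7, 0, 1, 20]
Extract 15: [7, 1, 0, 15, 20]
Extract 7: [1, 0, 7, 15, 20]
Extract 1: [0, 1, 7, 15, 20]


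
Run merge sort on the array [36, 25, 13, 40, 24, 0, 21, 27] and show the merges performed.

Divide and conquer:
  Merge [36] + [25] -> [25, 36]
  Merge [13] + [40] -> [13, 40]
  Merge [25, 36] + [13, 40] -> [13, 25, 36, 40]
  Merge [24] + [0] -> [0, 24]
  Merge [21] + [27] -> [21, 27]
  Merge [0, 24] + [21, 27] -> [0, 21, 24, 27]
  Merge [13, 25, 36, 40] + [0, 21, 24, 27] -> [0, 13, 21, 24, 25, 27, 36, 40]


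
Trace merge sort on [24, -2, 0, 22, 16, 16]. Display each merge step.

Divide and conquer:
  Merge [-2] + [0] -> [-2, 0]
  Merge [24] + [-2, 0] -> [-2, 0, 24]
  Merge [16] + [16] -> [16, 16]
  Merge [22] + [16, 16] -> [16, 16, 22]
  Merge [-2, 0, 24] + [16, 16, 22] -> [-2, 0, 16, 16, 22, 24]


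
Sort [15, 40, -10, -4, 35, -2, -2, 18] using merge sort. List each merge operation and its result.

Divide and conquer:
  Merge [15] + [40] -> [15, 40]
  Merge [-10] + [-4] -> [-10, -4]
  Merge [15, 40] + [-10, -4] -> [-10, -4, 15, 40]
  Merge [35] + [-2] -> [-2, 35]
  Merge [-2] + [18] -> [-2, 18]
  Merge [-2, 35] + [-2, 18] -> [-2, -2, 18, 35]
  Merge [-10, -4, 15, 40] + [-2, -2, 18, 35] -> [-10, -4, -2, -2, 15, 18, 35, 40]


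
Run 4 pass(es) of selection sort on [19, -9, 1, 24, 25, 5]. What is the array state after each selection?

Pass 1: Select minimum -9 at index 1, swap -> [-9, 19, 1, 24, 25, 5]
Pass 2: Select minimum 1 at index 2, swap -> [-9, 1, 19, 24, 25, 5]
Pass 3: Select minimum 5 at index 5, swap -> [-9, 1, 5, 24, 25, 19]
Pass 4: Select minimum 19 at index 5, swap -> [-9, 1, 5, 19, 25, 24]


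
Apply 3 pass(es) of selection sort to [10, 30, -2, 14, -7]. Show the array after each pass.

Pass 1: Select minimum -7 at index 4, swap -> [-7, 30, -2, 14, 10]
Pass 2: Select minimum -2 at index 2, swap -> [-7, -2, 30, 14, 10]
Pass 3: Select minimum 10 at index 4, swap -> [-7, -2, 10, 14, 30]


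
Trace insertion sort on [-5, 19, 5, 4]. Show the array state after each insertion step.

First element -5 is already 'sorted'
Insert 19: shifted 0 elements -> [-5, 19, 5, 4]
Insert 5: shifted 1 elements -> [-5, 5, 19, 4]
Insert 4: shifted 2 elements -> [-5, 4, 5, 19]


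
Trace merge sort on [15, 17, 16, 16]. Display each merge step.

Divide and conquer:
  Merge [15] + [17] -> [15, 17]
  Merge [16] + [16] -> [16, 16]
  Merge [15, 17] + [16, 16] -> [15, 16, 16, 17]


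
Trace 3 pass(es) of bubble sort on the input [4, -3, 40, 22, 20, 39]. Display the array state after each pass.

After pass 1: [-3, 4, 22, 20, 39, 40] (4 swaps)
After pass 2: [-3, 4, 20, 22, 39, 40] (1 swaps)
After pass 3: [-3, 4, 20, 22, 39, 40] (0 swaps)
Total swaps: 5


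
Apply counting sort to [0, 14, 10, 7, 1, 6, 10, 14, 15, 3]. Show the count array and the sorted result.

Count array: [1, 1, 0, 1, 0, 0, 1, 1, 0, 0, 2, 0, 0, 0, 2, 1]
(count[i] = number of elements equal to i)
Cumulative count: [1, 2, 2, 3, 3, 3, 4, 5, 5, 5, 7, 7, 7, 7, 9, 10]
Sorted: [0, 1, 3, 6, 7, 10, 10, 14, 14, 15]


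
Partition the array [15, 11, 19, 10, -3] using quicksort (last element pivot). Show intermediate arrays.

Partition 1: pivot=-3 at index 0 -> [-3, 11, 19, 10, 15]
Partition 2: pivot=15 at index 3 -> [-3, 11, 10, 15, 19]
Partition 3: pivot=10 at index 1 -> [-3, 10, 11, 15, 19]


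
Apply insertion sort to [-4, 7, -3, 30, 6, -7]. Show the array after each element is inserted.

First element -4 is already 'sorted'
Insert 7: shifted 0 elements -> [-4, 7, -3, 30, 6, -7]
Insert -3: shifted 1 elements -> [-4, -3, 7, 30, 6, -7]
Insert 30: shifted 0 elements -> [-4, -3, 7, 30, 6, -7]
Insert 6: shifted 2 elements -> [-4, -3, 6, 7, 30, -7]
Insert -7: shifted 5 elements -> [-7, -4, -3, 6, 7, 30]


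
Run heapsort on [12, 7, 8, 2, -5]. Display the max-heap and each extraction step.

Build heap: [12, 7, 8, 2, -5]
Extract 12: [8, 7, -5, 2, 12]
Extract 8: [7, 2, -5, 8, 12]
Extract 7: [2, -5, 7, 8, 12]
Extract 2: [-5, 2, 7, 8, 12]


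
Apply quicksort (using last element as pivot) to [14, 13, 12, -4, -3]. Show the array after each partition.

Partition 1: pivot=-3 at index 1 -> [-4, -3, 12, 14, 13]
Partition 2: pivot=13 at index 3 -> [-4, -3, 12, 13, 14]


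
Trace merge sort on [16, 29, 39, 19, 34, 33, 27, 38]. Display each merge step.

Divide and conquer:
  Merge [16] + [29] -> [16, 29]
  Merge [39] + [19] -> [19, 39]
  Merge [16, 29] + [19, 39] -> [16, 19, 29, 39]
  Merge [34] + [33] -> [33, 34]
  Merge [27] + [38] -> [27, 38]
  Merge [33, 34] + [27, 38] -> [27, 33, 34, 38]
  Merge [16, 19, 29, 39] + [27, 33, 34, 38] -> [16, 19, 27, 29, 33, 34, 38, 39]


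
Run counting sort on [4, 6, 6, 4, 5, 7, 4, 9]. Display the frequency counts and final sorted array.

Count array: [0, 0, 0, 0, 3, 1, 2, 1, 0, 1]
(count[i] = number of elements equal to i)
Cumulative count: [0, 0, 0, 0, 3, 4, 6, 7, 7, 8]
Sorted: [4, 4, 4, 5, 6, 6, 7, 9]


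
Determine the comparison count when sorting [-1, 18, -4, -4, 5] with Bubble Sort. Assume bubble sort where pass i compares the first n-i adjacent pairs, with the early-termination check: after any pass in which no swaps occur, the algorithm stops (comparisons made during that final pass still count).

Pass 1: compare adjacent pairs (0,1)..(3,4) = 4 comparison(s), 3 swap(s) -> [-1, -4, -4, 5, 18]
Pass 2: compare adjacent pairs (0,1)..(2,3) = 3 comparison(s), 2 swap(s) -> [-4, -4, -1, 5, 18]
Pass 3: compare adjacent pairs (0,1)..(1,2) = 2 comparison(s), 0 swap(s) -> [-4, -4, -1, 5, 18]
No swaps in this pass, so bubble sort stops here.
Total comparisons: 4 + 3 + 2 = 9


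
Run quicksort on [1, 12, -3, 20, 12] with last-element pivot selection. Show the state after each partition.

Partition 1: pivot=12 at index 3 -> [1, 12, -3, 12, 20]
Partition 2: pivot=-3 at index 0 -> [-3, 12, 1, 12, 20]
Partition 3: pivot=1 at index 1 -> [-3, 1, 12, 12, 20]


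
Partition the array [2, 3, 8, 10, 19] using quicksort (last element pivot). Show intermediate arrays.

Partition 1: pivot=19 at index 4 -> [2, 3, 8, 10, 19]
Partition 2: pivot=10 at index 3 -> [2, 3, 8, 10, 19]
Partition 3: pivot=8 at index 2 -> [2, 3, 8, 10, 19]
Partition 4: pivot=3 at index 1 -> [2, 3, 8, 10, 19]


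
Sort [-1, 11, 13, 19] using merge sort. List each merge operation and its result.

Divide and conquer:
  Merge [-1] + [11] -> [-1, 11]
  Merge [13] + [19] -> [13, 19]
  Merge [-1, 11] + [13, 19] -> [-1, 11, 13, 19]


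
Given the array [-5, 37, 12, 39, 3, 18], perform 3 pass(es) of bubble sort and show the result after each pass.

After pass 1: [-5, 12, 37, 3, 18, 39] (3 swaps)
After pass 2: [-5, 12, 3, 18, 37, 39] (2 swaps)
After pass 3: [-5, 3, 12, 18, 37, 39] (1 swaps)
Total swaps: 6


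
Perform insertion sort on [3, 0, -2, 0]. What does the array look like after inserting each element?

First element 3 is already 'sorted'
Insert 0: shifted 1 elements -> [0, 3, -2, 0]
Insert -2: shifted 2 elements -> [-2, 0, 3, 0]
Insert 0: shifted 1 elements -> [-2, 0, 0, 3]


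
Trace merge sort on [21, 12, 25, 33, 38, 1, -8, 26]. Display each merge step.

Divide and conquer:
  Merge [21] + [12] -> [12, 21]
  Merge [25] + [33] -> [25, 33]
  Merge [12, 21] + [25, 33] -> [12, 21, 25, 33]
  Merge [38] + [1] -> [1, 38]
  Merge [-8] + [26] -> [-8, 26]
  Merge [1, 38] + [-8, 26] -> [-8, 1, 26, 38]
  Merge [12, 21, 25, 33] + [-8, 1, 26, 38] -> [-8, 1, 12, 21, 25, 26, 33, 38]


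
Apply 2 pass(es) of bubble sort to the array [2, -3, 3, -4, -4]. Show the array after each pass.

After pass 1: [-3, 2, -4, -4, 3] (3 swaps)
After pass 2: [-3, -4, -4, 2, 3] (2 swaps)
Total swaps: 5


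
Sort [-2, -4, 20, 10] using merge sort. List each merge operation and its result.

Divide and conquer:
  Merge [-2] + [-4] -> [-4, -2]
  Merge [20] + [10] -> [10, 20]
  Merge [-4, -2] + [10, 20] -> [-4, -2, 10, 20]


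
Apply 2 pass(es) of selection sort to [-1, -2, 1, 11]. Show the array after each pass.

Pass 1: Select minimum -2 at index 1, swap -> [-2, -1, 1, 11]
Pass 2: Select minimum -1 at index 1, swap -> [-2, -1, 1, 11]


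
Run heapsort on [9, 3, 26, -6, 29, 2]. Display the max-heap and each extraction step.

Build heap: [29, 9, 26, -6, 3, 2]
Extract 29: [26, 9, 2, -6, 3, 29]
Extract 26: [9, 3, 2, -6, 26, 29]
Extract 9: [3, -6, 2, 9, 26, 29]
Extract 3: [2, -6, 3, 9, 26, 29]
Extract 2: [-6, 2, 3, 9, 26, 29]


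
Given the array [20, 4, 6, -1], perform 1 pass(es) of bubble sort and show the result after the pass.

After pass 1: [4, 6, -1, 20] (3 swaps)
Total swaps: 3


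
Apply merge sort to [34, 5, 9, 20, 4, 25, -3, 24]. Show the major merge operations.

Divide and conquer:
  Merge [34] + [5] -> [5, 34]
  Merge [9] + [20] -> [9, 20]
  Merge [5, 34] + [9, 20] -> [5, 9, 20, 34]
  Merge [4] + [25] -> [4, 25]
  Merge [-3] + [24] -> [-3, 24]
  Merge [4, 25] + [-3, 24] -> [-3, 4, 24, 25]
  Merge [5, 9, 20, 34] + [-3, 4, 24, 25] -> [-3, 4, 5, 9, 20, 24, 25, 34]


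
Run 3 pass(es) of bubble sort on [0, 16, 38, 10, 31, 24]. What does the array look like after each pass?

After pass 1: [0, 16, 10, 31, 24, 38] (3 swaps)
After pass 2: [0, 10, 16, 24, 31, 38] (2 swaps)
After pass 3: [0, 10, 16, 24, 31, 38] (0 swaps)
Total swaps: 5


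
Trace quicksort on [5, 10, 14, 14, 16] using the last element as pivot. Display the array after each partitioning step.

Partition 1: pivot=16 at index 4 -> [5, 10, 14, 14, 16]
Partition 2: pivot=14 at index 3 -> [5, 10, 14, 14, 16]
Partition 3: pivot=14 at index 2 -> [5, 10, 14, 14, 16]
Partition 4: pivot=10 at index 1 -> [5, 10, 14, 14, 16]


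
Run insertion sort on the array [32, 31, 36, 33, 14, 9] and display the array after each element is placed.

First element 32 is already 'sorted'
Insert 31: shifted 1 elements -> [31, 32, 36, 33, 14, 9]
Insert 36: shifted 0 elements -> [31, 32, 36, 33, 14, 9]
Insert 33: shifted 1 elements -> [31, 32, 33, 36, 14, 9]
Insert 14: shifted 4 elements -> [14, 31, 32, 33, 36, 9]
Insert 9: shifted 5 elements -> [9, 14, 31, 32, 33, 36]


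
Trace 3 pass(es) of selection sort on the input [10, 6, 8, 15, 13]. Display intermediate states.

Pass 1: Select minimum 6 at index 1, swap -> [6, 10, 8, 15, 13]
Pass 2: Select minimum 8 at index 2, swap -> [6, 8, 10, 15, 13]
Pass 3: Select minimum 10 at index 2, swap -> [6, 8, 10, 15, 13]


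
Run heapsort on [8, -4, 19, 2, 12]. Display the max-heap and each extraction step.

Build heap: [19, 12, 8, 2, -4]
Extract 19: [12, 2, 8, -4, 19]
Extract 12: [8, 2, -4, 12, 19]
Extract 8: [2, -4, 8, 12, 19]
Extract 2: [-4, 2, 8, 12, 19]


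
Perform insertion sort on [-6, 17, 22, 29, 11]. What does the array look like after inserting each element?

First element -6 is already 'sorted'
Insert 17: shifted 0 elements -> [-6, 17, 22, 29, 11]
Insert 22: shifted 0 elements -> [-6, 17, 22, 29, 11]
Insert 29: shifted 0 elements -> [-6, 17, 22, 29, 11]
Insert 11: shifted 3 elements -> [-6, 11, 17, 22, 29]


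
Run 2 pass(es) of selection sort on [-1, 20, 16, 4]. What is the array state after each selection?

Pass 1: Select minimum -1 at index 0, swap -> [-1, 20, 16, 4]
Pass 2: Select minimum 4 at index 3, swap -> [-1, 4, 16, 20]


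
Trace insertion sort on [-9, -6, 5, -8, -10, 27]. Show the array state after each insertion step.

First element -9 is already 'sorted'
Insert -6: shifted 0 elements -> [-9, -6, 5, -8, -10, 27]
Insert 5: shifted 0 elements -> [-9, -6, 5, -8, -10, 27]
Insert -8: shifted 2 elements -> [-9, -8, -6, 5, -10, 27]
Insert -10: shifted 4 elements -> [-10, -9, -8, -6, 5, 27]
Insert 27: shifted 0 elements -> [-10, -9, -8, -6, 5, 27]


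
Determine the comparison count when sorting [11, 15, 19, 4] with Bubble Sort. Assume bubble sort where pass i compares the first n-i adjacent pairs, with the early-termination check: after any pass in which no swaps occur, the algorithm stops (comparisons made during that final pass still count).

Pass 1: compare adjacent pairs (0,1)..(2,3) = 3 comparison(s), 1 swap(s) -> [11, 15, 4, 19]
Pass 2: compare adjacent pairs (0,1)..(1,2) = 2 comparison(s), 1 swap(s) -> [11, 4, 15, 19]
Pass 3: compare adjacent pairs (0,1)..(0,1) = 1 comparison(s), 1 swap(s) -> [4, 11, 15, 19]
Every pass made at least one swap, so all n-1 passes run.
Total comparisons: 3 + 2 + 1 = 6


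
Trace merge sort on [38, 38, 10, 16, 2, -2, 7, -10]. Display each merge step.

Divide and conquer:
  Merge [38] + [38] -> [38, 38]
  Merge [10] + [16] -> [10, 16]
  Merge [38, 38] + [10, 16] -> [10, 16, 38, 38]
  Merge [2] + [-2] -> [-2, 2]
  Merge [7] + [-10] -> [-10, 7]
  Merge [-2, 2] + [-10, 7] -> [-10, -2, 2, 7]
  Merge [10, 16, 38, 38] + [-10, -2, 2, 7] -> [-10, -2, 2, 7, 10, 16, 38, 38]


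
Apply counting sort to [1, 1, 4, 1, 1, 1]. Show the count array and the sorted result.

Count array: [0, 5, 0, 0, 1]
(count[i] = number of elements equal to i)
Cumulative count: [0, 5, 5, 5, 6]
Sorted: [1, 1, 1, 1, 1, 4]


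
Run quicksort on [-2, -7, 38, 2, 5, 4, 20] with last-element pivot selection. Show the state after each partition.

Partition 1: pivot=20 at index 5 -> [-2, -7, 2, 5, 4, 20, 38]
Partition 2: pivot=4 at index 3 -> [-2, -7, 2, 4, 5, 20, 38]
Partition 3: pivot=2 at index 2 -> [-2, -7, 2, 4, 5, 20, 38]
Partition 4: pivot=-7 at index 0 -> [-7, -2, 2, 4, 5, 20, 38]


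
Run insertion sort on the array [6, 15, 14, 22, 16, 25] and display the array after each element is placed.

First element 6 is already 'sorted'
Insert 15: shifted 0 elements -> [6, 15, 14, 22, 16, 25]
Insert 14: shifted 1 elements -> [6, 14, 15, 22, 16, 25]
Insert 22: shifted 0 elements -> [6, 14, 15, 22, 16, 25]
Insert 16: shifted 1 elements -> [6, 14, 15, 16, 22, 25]
Insert 25: shifted 0 elements -> [6, 14, 15, 16, 22, 25]


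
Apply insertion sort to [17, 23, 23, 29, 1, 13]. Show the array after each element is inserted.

First element 17 is already 'sorted'
Insert 23: shifted 0 elements -> [17, 23, 23, 29, 1, 13]
Insert 23: shifted 0 elements -> [17, 23, 23, 29, 1, 13]
Insert 29: shifted 0 elements -> [17, 23, 23, 29, 1, 13]
Insert 1: shifted 4 elements -> [1, 17, 23, 23, 29, 13]
Insert 13: shifted 4 elements -> [1, 13, 17, 23, 23, 29]


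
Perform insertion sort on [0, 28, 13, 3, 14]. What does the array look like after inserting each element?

First element 0 is already 'sorted'
Insert 28: shifted 0 elements -> [0, 28, 13, 3, 14]
Insert 13: shifted 1 elements -> [0, 13, 28, 3, 14]
Insert 3: shifted 2 elements -> [0, 3, 13, 28, 14]
Insert 14: shifted 1 elements -> [0, 3, 13, 14, 28]


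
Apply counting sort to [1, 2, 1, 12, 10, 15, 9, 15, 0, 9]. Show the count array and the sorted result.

Count array: [1, 2, 1, 0, 0, 0, 0, 0, 0, 2, 1, 0, 1, 0, 0, 2]
(count[i] = number of elements equal to i)
Cumulative count: [1, 3, 4, 4, 4, 4, 4, 4, 4, 6, 7, 7, 8, 8, 8, 10]
Sorted: [0, 1, 1, 2, 9, 9, 10, 12, 15, 15]


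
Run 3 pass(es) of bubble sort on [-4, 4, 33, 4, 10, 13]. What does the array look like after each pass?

After pass 1: [-4, 4, 4, 10, 13, 33] (3 swaps)
After pass 2: [-4, 4, 4, 10, 13, 33] (0 swaps)
After pass 3: [-4, 4, 4, 10, 13, 33] (0 swaps)
Total swaps: 3


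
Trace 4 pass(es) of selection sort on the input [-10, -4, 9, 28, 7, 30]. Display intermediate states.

Pass 1: Select minimum -10 at index 0, swap -> [-10, -4, 9, 28, 7, 30]
Pass 2: Select minimum -4 at index 1, swap -> [-10, -4, 9, 28, 7, 30]
Pass 3: Select minimum 7 at index 4, swap -> [-10, -4, 7, 28, 9, 30]
Pass 4: Select minimum 9 at index 4, swap -> [-10, -4, 7, 9, 28, 30]
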